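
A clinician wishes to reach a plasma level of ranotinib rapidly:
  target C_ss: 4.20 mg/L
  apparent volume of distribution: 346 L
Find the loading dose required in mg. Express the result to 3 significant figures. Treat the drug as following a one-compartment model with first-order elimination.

1450 mg

LD = Css × Vd = 4.20 × 346 = 1453 mg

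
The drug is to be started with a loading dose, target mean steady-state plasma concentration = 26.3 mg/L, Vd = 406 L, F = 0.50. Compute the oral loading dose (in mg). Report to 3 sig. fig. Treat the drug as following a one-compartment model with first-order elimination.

LD = Css × Vd / F = 26.3 × 406 / 0.50 = 21360 mg

21400 mg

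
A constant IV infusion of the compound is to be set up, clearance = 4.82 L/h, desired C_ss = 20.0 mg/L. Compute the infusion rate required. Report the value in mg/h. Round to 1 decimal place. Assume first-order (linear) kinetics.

96.4 mg/h

At steady state, infusion rate R₀ = Css × CL = 20.0 × 4.820 = 96.40 mg/h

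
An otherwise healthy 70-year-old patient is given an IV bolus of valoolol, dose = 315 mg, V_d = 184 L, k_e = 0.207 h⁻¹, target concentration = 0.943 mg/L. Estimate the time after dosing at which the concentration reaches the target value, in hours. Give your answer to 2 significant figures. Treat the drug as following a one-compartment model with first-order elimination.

C₀ = Dose / Vd = 315.0 / 184 = 1.712 mg/L
t = ln(C₀ / C) / k = ln(1.712 / 0.943) / 0.2070
  = ln(1.815) / 0.2070 = 0.5961 / 0.2070 = 2.880 h

2.9 h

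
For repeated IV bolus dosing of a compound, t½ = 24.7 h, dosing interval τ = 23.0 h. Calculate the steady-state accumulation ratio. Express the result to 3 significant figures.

k = ln2 / t½ = 0.693147 / 24.7 = 0.02806 h⁻¹
e^(−kτ) = e^(−0.02806 × 23.0) = 0.5245
Accumulation ratio R = 1 / (1 − e^(−kτ)) = 1 / (1 − 0.5245) = 2.103

2.10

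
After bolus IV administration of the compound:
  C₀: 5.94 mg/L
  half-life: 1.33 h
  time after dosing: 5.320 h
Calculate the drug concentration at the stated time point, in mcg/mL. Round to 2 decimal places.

k = ln2 / t½ = 0.693147 / 1.33 = 0.5212 h⁻¹
t / t½ = 5.320 / 1.33 = 4 half-lives
C = C₀ × (1/2)^4 = 5.940 × 0.06250 = 0.3713 mg/L
(0.3713 mg/L = 0.3713 mcg/mL)

0.37 mcg/mL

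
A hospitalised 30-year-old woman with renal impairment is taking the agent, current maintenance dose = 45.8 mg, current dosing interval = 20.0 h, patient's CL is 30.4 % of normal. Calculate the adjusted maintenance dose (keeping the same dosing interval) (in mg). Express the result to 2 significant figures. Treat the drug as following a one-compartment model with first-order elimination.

To keep the same average steady-state level, dosing rate must scale with clearance.
CL ratio = 30.4 / 100 = 0.3040
New dose (same interval) = 45.8 × 0.3040 = 13.92 mg

14 mg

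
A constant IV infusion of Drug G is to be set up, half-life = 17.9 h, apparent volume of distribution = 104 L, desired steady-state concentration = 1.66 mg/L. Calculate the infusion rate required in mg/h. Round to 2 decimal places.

k = ln2 / t½ = 0.693147 / 17.9 = 0.03872 h⁻¹
CL = k × Vd = 0.03872 × 104 = 4.027 L/h
At steady state, infusion rate R₀ = Css × CL = 1.66 × 4.027 = 6.685 mg/h

6.69 mg/h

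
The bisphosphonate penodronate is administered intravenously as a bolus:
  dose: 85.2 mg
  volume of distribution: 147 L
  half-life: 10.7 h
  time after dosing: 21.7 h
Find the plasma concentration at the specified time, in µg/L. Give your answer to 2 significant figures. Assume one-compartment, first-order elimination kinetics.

C₀ = Dose / Vd = 85.20 / 147 = 0.5796 mg/L
k = ln2 / t½ = 0.693147 / 10.7 = 0.06478 h⁻¹
C = C₀ · e^(−k·t) = 0.5796 × e^(−0.06478 × 21.7)
  = 0.5796 × 0.2452 = 0.1421 mg/L
Convert: 0.1421 mg/L × 1000 = 142.1 µg/L

140 µg/L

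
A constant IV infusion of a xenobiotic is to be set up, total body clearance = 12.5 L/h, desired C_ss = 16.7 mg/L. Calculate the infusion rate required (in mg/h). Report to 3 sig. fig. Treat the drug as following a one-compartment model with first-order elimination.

At steady state, infusion rate R₀ = Css × CL = 16.7 × 12.50 = 208.8 mg/h

209 mg/h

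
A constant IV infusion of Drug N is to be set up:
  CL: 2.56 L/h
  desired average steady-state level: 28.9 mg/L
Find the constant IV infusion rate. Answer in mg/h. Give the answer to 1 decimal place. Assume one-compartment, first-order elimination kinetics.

74.0 mg/h

At steady state, infusion rate R₀ = Css × CL = 28.9 × 2.560 = 73.98 mg/h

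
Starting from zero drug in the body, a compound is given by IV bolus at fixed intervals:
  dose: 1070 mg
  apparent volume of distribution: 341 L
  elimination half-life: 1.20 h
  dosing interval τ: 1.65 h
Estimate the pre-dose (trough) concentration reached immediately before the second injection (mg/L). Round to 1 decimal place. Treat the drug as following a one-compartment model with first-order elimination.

1.2 mg/L

C₀ per dose = Dose / Vd = 1070 / 341 = 3.138 mg/L
k = ln2 / t½ = 0.693147 / 1.20 = 0.5776 h⁻¹
Fraction remaining after one interval: r = e^(−kτ) = e^(−0.5776 × 1.65) = 0.3856
Before dose 2, 1 dose has been given (aged 1τ).
C_trough = C₀ × r = 3.138 × 0.3856 = 1.210 mg/L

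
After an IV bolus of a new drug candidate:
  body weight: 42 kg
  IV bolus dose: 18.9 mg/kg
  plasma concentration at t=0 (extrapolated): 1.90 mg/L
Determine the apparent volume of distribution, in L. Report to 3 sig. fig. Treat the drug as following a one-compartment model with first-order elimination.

418 L

Dose = 18.9 × 42 = 793.8 mg
Vd = Dose / C₀ = 793.8 / 1.90 = 417.8 L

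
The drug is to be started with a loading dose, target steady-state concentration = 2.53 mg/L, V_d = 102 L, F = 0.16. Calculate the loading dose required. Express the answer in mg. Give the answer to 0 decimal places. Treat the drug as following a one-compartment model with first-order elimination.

LD = Css × Vd / F = 2.53 × 102 / 0.16 = 1613 mg

1613 mg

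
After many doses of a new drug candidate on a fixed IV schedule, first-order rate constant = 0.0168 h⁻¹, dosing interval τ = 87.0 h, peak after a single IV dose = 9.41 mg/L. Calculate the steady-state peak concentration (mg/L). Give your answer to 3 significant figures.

12.3 mg/L

e^(−kτ) = e^(−0.01680 × 87.0) = 0.2319
Accumulation ratio R = 1 / (1 − e^(−kτ)) = 1 / (1 − 0.2319) = 1.302
Steady-state peak = C₀ × R = 9.41 × 1.302 = 12.25 mg/L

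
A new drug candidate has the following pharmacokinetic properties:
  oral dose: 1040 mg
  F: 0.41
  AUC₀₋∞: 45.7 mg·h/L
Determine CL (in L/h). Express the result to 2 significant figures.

CL = F·Dose / AUC = 0.41 × 1040 / 45.7 = 9.330 L/h

9.3 L/h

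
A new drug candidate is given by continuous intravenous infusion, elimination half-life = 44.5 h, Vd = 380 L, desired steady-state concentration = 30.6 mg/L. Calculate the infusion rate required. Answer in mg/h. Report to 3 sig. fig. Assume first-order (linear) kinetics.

k = ln2 / t½ = 0.693147 / 44.5 = 0.01558 h⁻¹
CL = k × Vd = 0.01558 × 380 = 5.920 L/h
At steady state, infusion rate R₀ = Css × CL = 30.6 × 5.920 = 181.2 mg/h

181 mg/h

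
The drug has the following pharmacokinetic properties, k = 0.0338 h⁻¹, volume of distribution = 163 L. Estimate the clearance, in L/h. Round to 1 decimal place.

5.5 L/h

CL = k × Vd = 0.0338 × 163 = 5.509 L/h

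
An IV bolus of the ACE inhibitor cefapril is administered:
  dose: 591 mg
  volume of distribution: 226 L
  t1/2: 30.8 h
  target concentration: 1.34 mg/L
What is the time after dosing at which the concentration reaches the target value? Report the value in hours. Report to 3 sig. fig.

29.7 h

C₀ = Dose / Vd = 591.0 / 226 = 2.615 mg/L
k = ln2 / t½ = 0.693147 / 30.8 = 0.02250 h⁻¹
t = ln(C₀ / C) / k = ln(2.615 / 1.34) / 0.02250
  = ln(1.951) / 0.02250 = 0.6683 / 0.02250 = 29.70 h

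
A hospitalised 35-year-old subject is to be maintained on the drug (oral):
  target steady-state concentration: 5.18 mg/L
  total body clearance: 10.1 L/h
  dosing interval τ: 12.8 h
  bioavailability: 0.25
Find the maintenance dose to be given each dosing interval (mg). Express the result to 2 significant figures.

2700 mg

At steady state, F × (Dose/τ) = Css × CL.
Dose = Css × CL × τ / F = 5.18 × 10.10 × 12.8 / 0.25 = 2679 mg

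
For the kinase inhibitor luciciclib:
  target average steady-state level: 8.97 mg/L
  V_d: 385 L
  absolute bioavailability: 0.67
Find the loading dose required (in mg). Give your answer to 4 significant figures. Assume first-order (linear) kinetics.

LD = Css × Vd / F = 8.97 × 385 / 0.67 = 5154 mg

5154 mg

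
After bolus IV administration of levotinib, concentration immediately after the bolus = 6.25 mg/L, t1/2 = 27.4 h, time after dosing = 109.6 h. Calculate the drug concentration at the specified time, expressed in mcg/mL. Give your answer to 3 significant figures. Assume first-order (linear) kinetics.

0.391 mcg/mL

k = ln2 / t½ = 0.693147 / 27.4 = 0.02530 h⁻¹
t / t½ = 109.6 / 27.4 = 4 half-lives
C = C₀ × (1/2)^4 = 6.250 × 0.06250 = 0.3906 mg/L
(0.3906 mg/L = 0.3906 mcg/mL)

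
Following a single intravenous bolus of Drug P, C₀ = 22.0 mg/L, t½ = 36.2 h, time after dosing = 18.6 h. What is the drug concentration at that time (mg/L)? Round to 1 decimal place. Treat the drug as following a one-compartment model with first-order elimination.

k = ln2 / t½ = 0.693147 / 36.2 = 0.01915 h⁻¹
C = C₀ · e^(−k·t) = 22.00 × e^(−0.01915 × 18.6)
  = 22.00 × 0.7003 = 15.41 mg/L

15.4 mg/L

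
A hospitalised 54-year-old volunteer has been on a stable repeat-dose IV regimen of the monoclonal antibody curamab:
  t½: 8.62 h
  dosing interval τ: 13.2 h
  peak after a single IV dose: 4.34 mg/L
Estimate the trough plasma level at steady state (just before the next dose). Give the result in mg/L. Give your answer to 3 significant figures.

k = ln2 / t½ = 0.693147 / 8.62 = 0.08041 h⁻¹
e^(−kτ) = e^(−0.08041 × 13.2) = 0.3460
Accumulation ratio R = 1 / (1 − e^(−kτ)) = 1 / (1 − 0.3460) = 1.529
Steady-state trough = C₀ × R × e^(−kτ) = 4.34 × 1.529 × 0.3460 = 2.296 mg/L

2.30 mg/L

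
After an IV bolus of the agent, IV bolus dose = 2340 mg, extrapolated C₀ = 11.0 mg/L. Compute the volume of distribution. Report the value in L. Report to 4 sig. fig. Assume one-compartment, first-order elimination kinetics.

212.7 L

Vd = Dose / C₀ = 2340 / 11.0 = 212.7 L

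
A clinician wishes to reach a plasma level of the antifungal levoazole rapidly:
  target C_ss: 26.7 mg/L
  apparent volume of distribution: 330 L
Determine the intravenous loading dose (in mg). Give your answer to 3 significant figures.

8810 mg

LD = Css × Vd = 26.7 × 330 = 8811 mg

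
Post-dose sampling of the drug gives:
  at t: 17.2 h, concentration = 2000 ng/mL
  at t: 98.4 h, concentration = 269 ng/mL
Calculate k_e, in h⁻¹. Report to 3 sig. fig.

0.0247 h⁻¹

k = ln(C₁/C₂) / (t₂ − t₁) = ln(2000/269) / (98.4 − 17.2)
  = 2.006 / 81.20 = 0.02470 h⁻¹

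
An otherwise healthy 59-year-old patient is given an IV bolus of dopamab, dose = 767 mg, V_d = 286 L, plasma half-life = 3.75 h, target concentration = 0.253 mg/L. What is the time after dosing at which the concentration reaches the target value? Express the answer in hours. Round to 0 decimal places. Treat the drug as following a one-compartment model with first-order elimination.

13 h

C₀ = Dose / Vd = 767.0 / 286 = 2.682 mg/L
k = ln2 / t½ = 0.693147 / 3.75 = 0.1848 h⁻¹
t = ln(C₀ / C) / k = ln(2.682 / 0.253) / 0.1848
  = ln(10.60) / 0.1848 = 2.361 / 0.1848 = 12.78 h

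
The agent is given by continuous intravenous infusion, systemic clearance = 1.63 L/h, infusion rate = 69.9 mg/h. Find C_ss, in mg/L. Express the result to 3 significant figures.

42.9 mg/L

At steady state Css = R₀ / CL = 69.9 / 1.630 = 42.88 mg/L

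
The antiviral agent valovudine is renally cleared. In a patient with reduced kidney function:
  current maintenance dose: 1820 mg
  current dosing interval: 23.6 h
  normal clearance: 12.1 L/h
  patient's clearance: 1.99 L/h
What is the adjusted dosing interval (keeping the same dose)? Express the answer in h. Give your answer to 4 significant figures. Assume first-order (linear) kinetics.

To keep the same average steady-state level, dosing rate must scale with clearance.
CL ratio = 1.99 / 12.1 = 0.1645
New interval (same dose) = 23.6 / 0.1645 = 143.5 h

143.5 h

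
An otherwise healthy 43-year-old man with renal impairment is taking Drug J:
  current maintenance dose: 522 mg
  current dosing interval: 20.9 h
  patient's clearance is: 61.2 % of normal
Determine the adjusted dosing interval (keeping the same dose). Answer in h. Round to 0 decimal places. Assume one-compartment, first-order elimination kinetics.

34 h

To keep the same average steady-state level, dosing rate must scale with clearance.
CL ratio = 61.2 / 100 = 0.6120
New interval (same dose) = 20.9 / 0.6120 = 34.15 h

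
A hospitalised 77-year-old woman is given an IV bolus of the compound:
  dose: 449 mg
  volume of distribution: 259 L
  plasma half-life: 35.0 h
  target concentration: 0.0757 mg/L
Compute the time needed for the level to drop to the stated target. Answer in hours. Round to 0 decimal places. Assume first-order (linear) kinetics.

158 h

C₀ = Dose / Vd = 449.0 / 259 = 1.734 mg/L
k = ln2 / t½ = 0.693147 / 35.0 = 0.01980 h⁻¹
t = ln(C₀ / C) / k = ln(1.734 / 0.0757) / 0.01980
  = ln(22.91) / 0.01980 = 3.132 / 0.01980 = 158.2 h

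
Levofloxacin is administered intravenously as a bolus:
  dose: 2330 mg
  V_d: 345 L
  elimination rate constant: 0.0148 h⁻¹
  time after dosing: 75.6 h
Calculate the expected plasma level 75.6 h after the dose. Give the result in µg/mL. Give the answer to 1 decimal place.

2.2 µg/mL

C₀ = Dose / Vd = 2330 / 345 = 6.754 mg/L
C = C₀ · e^(−k·t) = 6.754 × e^(−0.01480 × 75.6)
  = 6.754 × 0.3266 = 2.206 mg/L
(2.206 mg/L = 2.206 µg/mL)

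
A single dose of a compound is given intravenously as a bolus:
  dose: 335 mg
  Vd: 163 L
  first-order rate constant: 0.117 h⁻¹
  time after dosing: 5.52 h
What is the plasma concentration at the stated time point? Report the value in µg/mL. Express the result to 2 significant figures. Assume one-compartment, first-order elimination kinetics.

C₀ = Dose / Vd = 335.0 / 163 = 2.055 mg/L
C = C₀ · e^(−k·t) = 2.055 × e^(−0.1170 × 5.52)
  = 2.055 × 0.5242 = 1.077 mg/L
(1.077 mg/L = 1.077 µg/mL)

1.1 µg/mL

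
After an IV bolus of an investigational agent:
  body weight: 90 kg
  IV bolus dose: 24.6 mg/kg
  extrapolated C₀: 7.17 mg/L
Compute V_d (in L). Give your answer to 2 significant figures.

310 L

Dose = 24.6 × 90 = 2214 mg
Vd = Dose / C₀ = 2214 / 7.17 = 308.8 L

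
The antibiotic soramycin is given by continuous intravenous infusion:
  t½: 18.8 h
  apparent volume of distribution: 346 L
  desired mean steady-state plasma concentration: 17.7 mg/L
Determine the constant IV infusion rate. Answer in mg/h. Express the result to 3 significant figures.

226 mg/h

k = ln2 / t½ = 0.693147 / 18.8 = 0.03687 h⁻¹
CL = k × Vd = 0.03687 × 346 = 12.76 L/h
At steady state, infusion rate R₀ = Css × CL = 17.7 × 12.76 = 225.9 mg/h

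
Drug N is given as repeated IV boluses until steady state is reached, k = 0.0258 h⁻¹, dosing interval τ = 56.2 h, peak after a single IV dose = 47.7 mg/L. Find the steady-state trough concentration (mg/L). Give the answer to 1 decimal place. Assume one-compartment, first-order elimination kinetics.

14.6 mg/L

e^(−kτ) = e^(−0.02580 × 56.2) = 0.2346
Accumulation ratio R = 1 / (1 − e^(−kτ)) = 1 / (1 − 0.2346) = 1.307
Steady-state trough = C₀ × R × e^(−kτ) = 47.7 × 1.307 × 0.2346 = 14.63 mg/L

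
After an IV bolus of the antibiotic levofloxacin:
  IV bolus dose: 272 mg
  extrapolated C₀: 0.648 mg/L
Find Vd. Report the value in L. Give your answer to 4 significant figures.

Vd = Dose / C₀ = 272.0 / 0.648 = 419.8 L

419.8 L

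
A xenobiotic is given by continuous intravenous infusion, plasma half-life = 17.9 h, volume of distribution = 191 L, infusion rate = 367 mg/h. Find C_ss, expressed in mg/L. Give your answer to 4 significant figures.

49.62 mg/L

k = ln2 / t½ = 0.693147 / 17.9 = 0.03872 h⁻¹
CL = k × Vd = 0.03872 × 191 = 7.396 L/h
At steady state Css = R₀ / CL = 367 / 7.396 = 49.62 mg/L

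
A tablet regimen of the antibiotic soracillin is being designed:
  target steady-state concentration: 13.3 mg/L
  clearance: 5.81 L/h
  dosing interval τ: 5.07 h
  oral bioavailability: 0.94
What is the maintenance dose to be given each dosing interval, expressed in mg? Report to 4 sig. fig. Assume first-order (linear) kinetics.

416.8 mg

At steady state, F × (Dose/τ) = Css × CL.
Dose = Css × CL × τ / F = 13.3 × 5.810 × 5.07 / 0.94 = 416.8 mg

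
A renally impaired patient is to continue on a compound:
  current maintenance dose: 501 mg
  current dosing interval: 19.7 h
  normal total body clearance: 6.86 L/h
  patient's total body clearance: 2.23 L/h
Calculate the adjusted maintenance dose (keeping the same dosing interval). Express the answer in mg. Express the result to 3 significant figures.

To keep the same average steady-state level, dosing rate must scale with clearance.
CL ratio = 2.23 / 6.86 = 0.3251
New dose (same interval) = 501 × 0.3251 = 162.9 mg

163 mg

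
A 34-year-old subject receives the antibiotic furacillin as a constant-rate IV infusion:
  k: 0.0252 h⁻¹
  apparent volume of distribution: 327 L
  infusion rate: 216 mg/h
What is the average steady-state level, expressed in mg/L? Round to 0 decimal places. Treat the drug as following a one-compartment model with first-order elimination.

CL = k × Vd = 0.02520 × 327 = 8.240 L/h
At steady state Css = R₀ / CL = 216 / 8.240 = 26.21 mg/L

26 mg/L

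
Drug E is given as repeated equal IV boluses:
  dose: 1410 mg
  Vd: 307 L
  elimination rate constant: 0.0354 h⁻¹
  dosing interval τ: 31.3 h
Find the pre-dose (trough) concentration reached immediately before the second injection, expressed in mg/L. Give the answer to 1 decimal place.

1.5 mg/L

C₀ per dose = Dose / Vd = 1410 / 307 = 4.593 mg/L
Fraction remaining after one interval: r = e^(−kτ) = e^(−0.03540 × 31.3) = 0.3302
Before dose 2, 1 dose has been given (aged 1τ).
C_trough = C₀ × r = 4.593 × 0.3302 = 1.517 mg/L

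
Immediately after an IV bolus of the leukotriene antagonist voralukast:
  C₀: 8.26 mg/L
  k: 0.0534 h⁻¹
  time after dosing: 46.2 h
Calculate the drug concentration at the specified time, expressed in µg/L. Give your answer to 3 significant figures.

C = C₀ · e^(−k·t) = 8.260 × e^(−0.05340 × 46.2)
  = 8.260 × 0.08483 = 0.7007 mg/L
Convert: 0.7007 mg/L × 1000 = 700.7 µg/L

701 µg/L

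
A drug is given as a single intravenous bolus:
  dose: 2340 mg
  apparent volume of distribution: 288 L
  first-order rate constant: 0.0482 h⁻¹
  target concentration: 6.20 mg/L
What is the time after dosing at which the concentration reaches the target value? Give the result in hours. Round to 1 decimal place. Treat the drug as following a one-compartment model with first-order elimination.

C₀ = Dose / Vd = 2340 / 288 = 8.125 mg/L
t = ln(C₀ / C) / k = ln(8.125 / 6.20) / 0.04820
  = ln(1.310) / 0.04820 = 0.2700 / 0.04820 = 5.602 h

5.6 h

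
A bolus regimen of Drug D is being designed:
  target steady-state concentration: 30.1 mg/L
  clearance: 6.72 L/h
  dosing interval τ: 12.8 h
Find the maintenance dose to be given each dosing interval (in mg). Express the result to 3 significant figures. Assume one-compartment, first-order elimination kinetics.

2590 mg

At steady state, Dose/τ = Css × CL.
Dose = Css × CL × τ = 30.1 × 6.720 × 12.8 = 2589 mg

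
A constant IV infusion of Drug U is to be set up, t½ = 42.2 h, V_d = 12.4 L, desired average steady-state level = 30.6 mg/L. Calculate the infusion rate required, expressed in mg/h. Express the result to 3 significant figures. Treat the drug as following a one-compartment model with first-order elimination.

6.23 mg/h

k = ln2 / t½ = 0.693147 / 42.2 = 0.01643 h⁻¹
CL = k × Vd = 0.01643 × 12.4 = 0.2037 L/h
At steady state, infusion rate R₀ = Css × CL = 30.6 × 0.2037 = 6.233 mg/h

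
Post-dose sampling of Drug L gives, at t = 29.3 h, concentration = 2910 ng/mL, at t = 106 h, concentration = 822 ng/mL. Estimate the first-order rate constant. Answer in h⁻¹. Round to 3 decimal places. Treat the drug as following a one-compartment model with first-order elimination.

k = ln(C₁/C₂) / (t₂ − t₁) = ln(2910/822) / (106 − 29.3)
  = 1.264 / 76.70 = 0.01648 h⁻¹

0.016 h⁻¹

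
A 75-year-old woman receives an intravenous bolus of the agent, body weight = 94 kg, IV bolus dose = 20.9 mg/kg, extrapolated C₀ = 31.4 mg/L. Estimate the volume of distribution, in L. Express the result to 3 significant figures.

62.6 L

Dose = 20.9 × 94 = 1965 mg
Vd = Dose / C₀ = 1965 / 31.4 = 62.58 L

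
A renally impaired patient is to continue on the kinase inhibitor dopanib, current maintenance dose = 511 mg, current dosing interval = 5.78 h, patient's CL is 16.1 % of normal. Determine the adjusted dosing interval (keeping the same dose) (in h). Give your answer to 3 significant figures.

To keep the same average steady-state level, dosing rate must scale with clearance.
CL ratio = 16.1 / 100 = 0.1610
New interval (same dose) = 5.78 / 0.1610 = 35.90 h

35.9 h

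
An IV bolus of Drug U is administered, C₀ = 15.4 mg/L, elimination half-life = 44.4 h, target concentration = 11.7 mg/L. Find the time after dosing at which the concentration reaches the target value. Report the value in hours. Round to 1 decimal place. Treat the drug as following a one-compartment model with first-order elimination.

k = ln2 / t½ = 0.693147 / 44.4 = 0.01561 h⁻¹
t = ln(C₀ / C) / k = ln(15.40 / 11.7) / 0.01561
  = ln(1.316) / 0.01561 = 0.2746 / 0.01561 = 17.59 h

17.6 h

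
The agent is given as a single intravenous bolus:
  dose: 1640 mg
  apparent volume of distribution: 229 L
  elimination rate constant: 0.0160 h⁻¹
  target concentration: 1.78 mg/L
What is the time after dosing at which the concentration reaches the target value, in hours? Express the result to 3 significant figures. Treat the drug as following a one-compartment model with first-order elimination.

87.0 h

C₀ = Dose / Vd = 1640 / 229 = 7.162 mg/L
t = ln(C₀ / C) / k = ln(7.162 / 1.78) / 0.01600
  = ln(4.024) / 0.01600 = 1.392 / 0.01600 = 87.00 h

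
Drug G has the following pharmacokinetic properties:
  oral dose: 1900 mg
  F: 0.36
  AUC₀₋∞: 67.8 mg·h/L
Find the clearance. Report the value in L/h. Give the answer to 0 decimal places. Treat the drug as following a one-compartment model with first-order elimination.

CL = F·Dose / AUC = 0.36 × 1900 / 67.8 = 10.09 L/h

10 L/h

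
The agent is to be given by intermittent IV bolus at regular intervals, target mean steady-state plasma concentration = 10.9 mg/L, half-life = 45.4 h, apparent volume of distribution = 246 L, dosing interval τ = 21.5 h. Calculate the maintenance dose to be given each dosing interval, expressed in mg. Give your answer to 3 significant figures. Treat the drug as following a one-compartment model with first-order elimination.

k = ln2 / t½ = 0.693147 / 45.4 = 0.01527 h⁻¹
CL = k × Vd = 0.01527 × 246 = 3.756 L/h
At steady state, Dose/τ = Css × CL.
Dose = Css × CL × τ = 10.9 × 3.756 × 21.5 = 880.2 mg

880 mg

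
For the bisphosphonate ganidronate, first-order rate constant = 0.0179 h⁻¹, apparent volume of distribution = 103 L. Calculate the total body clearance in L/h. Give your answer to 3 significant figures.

CL = k × Vd = 0.0179 × 103 = 1.844 L/h

1.84 L/h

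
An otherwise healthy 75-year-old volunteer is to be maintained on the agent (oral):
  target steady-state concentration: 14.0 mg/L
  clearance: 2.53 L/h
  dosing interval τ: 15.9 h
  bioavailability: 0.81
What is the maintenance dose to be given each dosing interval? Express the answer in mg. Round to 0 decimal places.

At steady state, F × (Dose/τ) = Css × CL.
Dose = Css × CL × τ / F = 14.0 × 2.530 × 15.9 / 0.81 = 695.3 mg

695 mg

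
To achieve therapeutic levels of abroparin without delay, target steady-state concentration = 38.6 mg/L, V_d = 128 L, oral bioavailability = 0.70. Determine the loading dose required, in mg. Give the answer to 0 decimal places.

LD = Css × Vd / F = 38.6 × 128 / 0.70 = 7058 mg

7058 mg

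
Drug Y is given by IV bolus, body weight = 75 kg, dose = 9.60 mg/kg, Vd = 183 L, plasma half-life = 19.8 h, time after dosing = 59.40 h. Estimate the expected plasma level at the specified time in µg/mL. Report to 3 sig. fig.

0.492 µg/mL

Total dose = 9.60 × 75 = 720.0 mg
C₀ = Dose / Vd = 720.0 / 183 = 3.934 mg/L
k = ln2 / t½ = 0.693147 / 19.8 = 0.03501 h⁻¹
t / t½ = 59.40 / 19.8 = 3 half-lives
C = C₀ × (1/2)^3 = 3.934 × 0.1250 = 0.4918 mg/L
(0.4918 mg/L = 0.4918 µg/mL)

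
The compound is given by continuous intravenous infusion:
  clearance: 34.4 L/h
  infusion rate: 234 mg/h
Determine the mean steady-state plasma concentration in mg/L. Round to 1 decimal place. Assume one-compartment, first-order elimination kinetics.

At steady state Css = R₀ / CL = 234 / 34.40 = 6.802 mg/L

6.8 mg/L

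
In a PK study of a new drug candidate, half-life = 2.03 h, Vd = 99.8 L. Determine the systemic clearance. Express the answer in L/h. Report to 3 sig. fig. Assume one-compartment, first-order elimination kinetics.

k = ln2 / t½ = 0.693147 / 2.03 = 0.3415 h⁻¹
CL = k × Vd = 0.3415 × 99.8 = 34.08 L/h

34.1 L/h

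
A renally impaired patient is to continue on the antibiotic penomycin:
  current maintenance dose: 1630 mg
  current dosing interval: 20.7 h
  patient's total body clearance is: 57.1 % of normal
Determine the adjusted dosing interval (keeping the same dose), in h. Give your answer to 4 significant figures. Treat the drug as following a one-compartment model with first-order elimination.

To keep the same average steady-state level, dosing rate must scale with clearance.
CL ratio = 57.1 / 100 = 0.5710
New interval (same dose) = 20.7 / 0.5710 = 36.25 h

36.25 h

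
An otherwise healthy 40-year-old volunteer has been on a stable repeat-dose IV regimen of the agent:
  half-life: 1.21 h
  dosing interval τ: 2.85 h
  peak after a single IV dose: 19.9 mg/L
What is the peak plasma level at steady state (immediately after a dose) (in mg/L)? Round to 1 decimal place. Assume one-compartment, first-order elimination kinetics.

24.7 mg/L

k = ln2 / t½ = 0.693147 / 1.21 = 0.5728 h⁻¹
e^(−kτ) = e^(−0.5728 × 2.85) = 0.1954
Accumulation ratio R = 1 / (1 − e^(−kτ)) = 1 / (1 − 0.1954) = 1.243
Steady-state peak = C₀ × R = 19.9 × 1.243 = 24.74 mg/L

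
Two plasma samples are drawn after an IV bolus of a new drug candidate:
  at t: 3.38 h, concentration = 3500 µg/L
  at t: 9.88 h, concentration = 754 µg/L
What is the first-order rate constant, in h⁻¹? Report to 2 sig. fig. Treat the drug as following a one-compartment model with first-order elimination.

k = ln(C₁/C₂) / (t₂ − t₁) = ln(3500/754) / (9.88 − 3.38)
  = 1.535 / 6.500 = 0.2362 h⁻¹

0.24 h⁻¹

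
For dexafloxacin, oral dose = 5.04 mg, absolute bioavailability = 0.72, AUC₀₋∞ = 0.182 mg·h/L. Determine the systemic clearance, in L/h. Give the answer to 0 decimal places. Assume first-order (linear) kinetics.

20 L/h

CL = F·Dose / AUC = 0.72 × 5.04 / 0.182 = 19.94 L/h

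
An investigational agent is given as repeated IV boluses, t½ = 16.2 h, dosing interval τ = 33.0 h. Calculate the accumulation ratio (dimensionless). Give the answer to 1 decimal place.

k = ln2 / t½ = 0.693147 / 16.2 = 0.04279 h⁻¹
e^(−kτ) = e^(−0.04279 × 33.0) = 0.2436
Accumulation ratio R = 1 / (1 − e^(−kτ)) = 1 / (1 − 0.2436) = 1.322

1.3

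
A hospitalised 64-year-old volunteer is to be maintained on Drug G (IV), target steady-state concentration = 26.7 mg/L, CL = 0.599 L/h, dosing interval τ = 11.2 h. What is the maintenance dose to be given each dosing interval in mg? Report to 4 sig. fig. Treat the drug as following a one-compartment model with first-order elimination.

At steady state, Dose/τ = Css × CL.
Dose = Css × CL × τ = 26.7 × 0.5990 × 11.2 = 179.1 mg

179.1 mg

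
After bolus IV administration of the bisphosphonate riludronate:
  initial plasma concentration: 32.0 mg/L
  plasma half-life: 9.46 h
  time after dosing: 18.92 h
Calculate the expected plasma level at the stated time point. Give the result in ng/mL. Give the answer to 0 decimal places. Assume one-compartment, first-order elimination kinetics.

8000 ng/mL

k = ln2 / t½ = 0.693147 / 9.46 = 0.07327 h⁻¹
t / t½ = 18.92 / 9.46 = 2 half-lives
C = C₀ × (1/2)^2 = 32.00 × 0.2500 = 8.000 mg/L
Convert: 8.000 mg/L × 1000 = 8000 ng/mL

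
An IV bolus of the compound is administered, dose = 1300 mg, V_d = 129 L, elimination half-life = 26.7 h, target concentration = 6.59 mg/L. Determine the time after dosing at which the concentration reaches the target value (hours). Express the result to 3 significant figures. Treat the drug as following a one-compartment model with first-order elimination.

16.4 h

C₀ = Dose / Vd = 1300 / 129 = 10.08 mg/L
k = ln2 / t½ = 0.693147 / 26.7 = 0.02596 h⁻¹
t = ln(C₀ / C) / k = ln(10.08 / 6.59) / 0.02596
  = ln(1.530) / 0.02596 = 0.4253 / 0.02596 = 16.38 h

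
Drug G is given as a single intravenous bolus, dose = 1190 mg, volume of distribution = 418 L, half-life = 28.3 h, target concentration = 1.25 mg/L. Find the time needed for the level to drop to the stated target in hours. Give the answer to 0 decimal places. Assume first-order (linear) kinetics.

34 h

C₀ = Dose / Vd = 1190 / 418 = 2.847 mg/L
k = ln2 / t½ = 0.693147 / 28.3 = 0.02449 h⁻¹
t = ln(C₀ / C) / k = ln(2.847 / 1.25) / 0.02449
  = ln(2.278) / 0.02449 = 0.8233 / 0.02449 = 33.62 h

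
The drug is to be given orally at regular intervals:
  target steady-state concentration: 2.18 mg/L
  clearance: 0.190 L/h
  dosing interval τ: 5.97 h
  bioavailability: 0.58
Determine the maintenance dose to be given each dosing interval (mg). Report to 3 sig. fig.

At steady state, F × (Dose/τ) = Css × CL.
Dose = Css × CL × τ / F = 2.18 × 0.1900 × 5.97 / 0.58 = 4.263 mg

4.26 mg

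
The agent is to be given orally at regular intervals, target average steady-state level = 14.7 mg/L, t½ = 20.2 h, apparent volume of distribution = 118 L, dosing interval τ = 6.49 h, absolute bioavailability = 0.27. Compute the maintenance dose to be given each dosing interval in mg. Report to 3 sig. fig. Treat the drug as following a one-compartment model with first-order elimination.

1430 mg

k = ln2 / t½ = 0.693147 / 20.2 = 0.03431 h⁻¹
CL = k × Vd = 0.03431 × 118 = 4.049 L/h
At steady state, F × (Dose/τ) = Css × CL.
Dose = Css × CL × τ / F = 14.7 × 4.049 × 6.49 / 0.27 = 1431 mg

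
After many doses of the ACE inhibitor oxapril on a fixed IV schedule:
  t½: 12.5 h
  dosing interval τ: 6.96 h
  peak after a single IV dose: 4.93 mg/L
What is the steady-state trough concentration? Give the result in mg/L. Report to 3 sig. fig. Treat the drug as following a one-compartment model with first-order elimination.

k = ln2 / t½ = 0.693147 / 12.5 = 0.05545 h⁻¹
e^(−kτ) = e^(−0.05545 × 6.96) = 0.6798
Accumulation ratio R = 1 / (1 − e^(−kτ)) = 1 / (1 − 0.6798) = 3.123
Steady-state trough = C₀ × R × e^(−kτ) = 4.93 × 3.123 × 0.6798 = 10.47 mg/L

10.5 mg/L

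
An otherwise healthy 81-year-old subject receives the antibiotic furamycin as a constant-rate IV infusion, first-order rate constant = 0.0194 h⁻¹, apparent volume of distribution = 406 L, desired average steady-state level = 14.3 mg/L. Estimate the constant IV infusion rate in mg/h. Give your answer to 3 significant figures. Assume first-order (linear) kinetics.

113 mg/h

CL = k × Vd = 0.01940 × 406 = 7.876 L/h
At steady state, infusion rate R₀ = Css × CL = 14.3 × 7.876 = 112.6 mg/h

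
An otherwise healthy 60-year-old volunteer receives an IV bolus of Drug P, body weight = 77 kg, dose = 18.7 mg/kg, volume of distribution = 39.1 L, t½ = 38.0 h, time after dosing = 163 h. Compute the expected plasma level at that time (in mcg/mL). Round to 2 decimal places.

1.88 mcg/mL

Total dose = 18.7 × 77 = 1440 mg
C₀ = Dose / Vd = 1440 / 39.1 = 36.83 mg/L
k = ln2 / t½ = 0.693147 / 38.0 = 0.01824 h⁻¹
C = C₀ · e^(−k·t) = 36.83 × e^(−0.01824 × 163)
  = 36.83 × 0.05114 = 1.883 mg/L
(1.883 mg/L = 1.883 mcg/mL)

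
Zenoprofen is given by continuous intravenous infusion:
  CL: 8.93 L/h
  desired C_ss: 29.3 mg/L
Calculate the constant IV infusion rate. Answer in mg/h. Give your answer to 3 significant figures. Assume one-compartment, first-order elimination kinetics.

262 mg/h

At steady state, infusion rate R₀ = Css × CL = 29.3 × 8.930 = 261.6 mg/h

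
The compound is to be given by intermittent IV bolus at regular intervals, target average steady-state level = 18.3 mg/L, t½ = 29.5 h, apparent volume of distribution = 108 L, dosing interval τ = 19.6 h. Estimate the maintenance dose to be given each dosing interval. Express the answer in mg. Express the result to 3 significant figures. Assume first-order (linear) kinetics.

k = ln2 / t½ = 0.693147 / 29.5 = 0.02350 h⁻¹
CL = k × Vd = 0.02350 × 108 = 2.538 L/h
At steady state, Dose/τ = Css × CL.
Dose = Css × CL × τ = 18.3 × 2.538 × 19.6 = 910.3 mg

910 mg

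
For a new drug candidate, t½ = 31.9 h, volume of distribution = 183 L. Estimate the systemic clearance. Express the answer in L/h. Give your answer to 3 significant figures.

k = ln2 / t½ = 0.693147 / 31.9 = 0.02173 h⁻¹
CL = k × Vd = 0.02173 × 183 = 3.977 L/h

3.98 L/h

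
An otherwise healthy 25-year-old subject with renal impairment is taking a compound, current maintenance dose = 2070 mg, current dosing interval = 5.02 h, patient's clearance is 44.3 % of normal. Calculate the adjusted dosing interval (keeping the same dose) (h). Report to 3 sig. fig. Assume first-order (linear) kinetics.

11.3 h

To keep the same average steady-state level, dosing rate must scale with clearance.
CL ratio = 44.3 / 100 = 0.4430
New interval (same dose) = 5.02 / 0.4430 = 11.33 h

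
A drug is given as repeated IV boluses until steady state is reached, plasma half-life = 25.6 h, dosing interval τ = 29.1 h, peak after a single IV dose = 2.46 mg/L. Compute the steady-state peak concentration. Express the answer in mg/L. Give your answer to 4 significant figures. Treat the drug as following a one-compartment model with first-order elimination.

k = ln2 / t½ = 0.693147 / 25.6 = 0.02708 h⁻¹
e^(−kτ) = e^(−0.02708 × 29.1) = 0.4547
Accumulation ratio R = 1 / (1 − e^(−kτ)) = 1 / (1 − 0.4547) = 1.834
Steady-state peak = C₀ × R = 2.46 × 1.834 = 4.512 mg/L

4.512 mg/L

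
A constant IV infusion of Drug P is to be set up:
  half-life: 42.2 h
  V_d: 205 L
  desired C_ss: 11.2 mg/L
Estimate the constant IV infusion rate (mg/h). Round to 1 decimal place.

k = ln2 / t½ = 0.693147 / 42.2 = 0.01643 h⁻¹
CL = k × Vd = 0.01643 × 205 = 3.368 L/h
At steady state, infusion rate R₀ = Css × CL = 11.2 × 3.368 = 37.72 mg/h

37.7 mg/h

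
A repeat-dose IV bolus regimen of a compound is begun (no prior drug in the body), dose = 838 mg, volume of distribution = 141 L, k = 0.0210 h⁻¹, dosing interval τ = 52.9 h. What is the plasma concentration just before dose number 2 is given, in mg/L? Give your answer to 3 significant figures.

C₀ per dose = Dose / Vd = 838 / 141 = 5.943 mg/L
Fraction remaining after one interval: r = e^(−kτ) = e^(−0.02100 × 52.9) = 0.3293
Before dose 2, 1 dose has been given (aged 1τ).
C_trough = C₀ × r = 5.943 × 0.3293 = 1.957 mg/L

1.96 mg/L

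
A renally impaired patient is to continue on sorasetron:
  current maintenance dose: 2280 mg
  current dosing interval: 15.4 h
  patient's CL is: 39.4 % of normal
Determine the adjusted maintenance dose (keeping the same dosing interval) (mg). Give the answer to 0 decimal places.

898 mg

To keep the same average steady-state level, dosing rate must scale with clearance.
CL ratio = 39.4 / 100 = 0.3940
New dose (same interval) = 2280 × 0.3940 = 898.3 mg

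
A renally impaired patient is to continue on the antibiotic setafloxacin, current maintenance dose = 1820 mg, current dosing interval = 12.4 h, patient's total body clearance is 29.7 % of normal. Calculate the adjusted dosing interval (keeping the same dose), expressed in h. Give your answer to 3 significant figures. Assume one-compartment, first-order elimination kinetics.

To keep the same average steady-state level, dosing rate must scale with clearance.
CL ratio = 29.7 / 100 = 0.2970
New interval (same dose) = 12.4 / 0.2970 = 41.75 h

41.8 h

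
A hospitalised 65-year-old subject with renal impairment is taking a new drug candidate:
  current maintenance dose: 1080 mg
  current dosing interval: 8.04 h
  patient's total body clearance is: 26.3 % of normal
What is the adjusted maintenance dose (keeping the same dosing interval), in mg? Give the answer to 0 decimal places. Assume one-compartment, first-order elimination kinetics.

284 mg

To keep the same average steady-state level, dosing rate must scale with clearance.
CL ratio = 26.3 / 100 = 0.2630
New dose (same interval) = 1080 × 0.2630 = 284.0 mg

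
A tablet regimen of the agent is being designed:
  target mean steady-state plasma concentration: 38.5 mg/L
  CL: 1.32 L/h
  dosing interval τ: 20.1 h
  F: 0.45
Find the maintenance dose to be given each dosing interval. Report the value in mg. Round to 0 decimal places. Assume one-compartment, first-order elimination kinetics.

2270 mg

At steady state, F × (Dose/τ) = Css × CL.
Dose = Css × CL × τ / F = 38.5 × 1.320 × 20.1 / 0.45 = 2270 mg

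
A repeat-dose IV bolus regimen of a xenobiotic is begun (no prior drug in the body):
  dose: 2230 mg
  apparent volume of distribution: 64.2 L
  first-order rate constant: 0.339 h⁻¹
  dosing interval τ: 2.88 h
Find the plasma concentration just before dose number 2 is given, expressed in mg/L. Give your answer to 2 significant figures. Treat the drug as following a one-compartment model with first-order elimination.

13 mg/L

C₀ per dose = Dose / Vd = 2230 / 64.2 = 34.74 mg/L
Fraction remaining after one interval: r = e^(−kτ) = e^(−0.3390 × 2.88) = 0.3767
Before dose 2, 1 dose has been given (aged 1τ).
C_trough = C₀ × r = 34.74 × 0.3767 = 13.09 mg/L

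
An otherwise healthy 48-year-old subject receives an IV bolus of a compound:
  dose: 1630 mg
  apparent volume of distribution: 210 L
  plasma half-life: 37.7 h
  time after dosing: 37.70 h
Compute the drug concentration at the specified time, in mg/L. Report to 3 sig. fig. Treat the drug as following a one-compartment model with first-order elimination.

3.88 mg/L

C₀ = Dose / Vd = 1630 / 210 = 7.762 mg/L
k = ln2 / t½ = 0.693147 / 37.7 = 0.01839 h⁻¹
t / t½ = 37.70 / 37.7 = 1 half-lives
C = C₀ × (1/2)^1 = 7.762 × 0.5000 = 3.881 mg/L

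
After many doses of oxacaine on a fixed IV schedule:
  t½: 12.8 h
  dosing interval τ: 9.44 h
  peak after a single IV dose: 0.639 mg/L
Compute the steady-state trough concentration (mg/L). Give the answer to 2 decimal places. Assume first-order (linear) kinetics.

k = ln2 / t½ = 0.693147 / 12.8 = 0.05415 h⁻¹
e^(−kτ) = e^(−0.05415 × 9.44) = 0.5998
Accumulation ratio R = 1 / (1 − e^(−kτ)) = 1 / (1 − 0.5998) = 2.499
Steady-state trough = C₀ × R × e^(−kτ) = 0.639 × 2.499 × 0.5998 = 0.9578 mg/L

0.96 mg/L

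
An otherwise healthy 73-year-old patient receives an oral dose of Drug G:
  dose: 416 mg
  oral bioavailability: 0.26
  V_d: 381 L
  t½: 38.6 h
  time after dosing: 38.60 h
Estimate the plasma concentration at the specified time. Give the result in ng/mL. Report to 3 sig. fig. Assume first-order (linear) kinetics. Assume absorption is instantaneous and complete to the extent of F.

142 ng/mL

Amount reaching circulation = F × Dose = 0.26 × 416.0 = 108.2 mg
C₀ = F·Dose / Vd = 108.2 / 381 = 0.2840 mg/L
k = ln2 / t½ = 0.693147 / 38.6 = 0.01796 h⁻¹
t / t½ = 38.60 / 38.6 = 1 half-lives
C = C₀ × (1/2)^1 = 0.2840 × 0.5000 = 0.1420 mg/L
Convert: 0.1420 mg/L × 1000 = 142.0 ng/mL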